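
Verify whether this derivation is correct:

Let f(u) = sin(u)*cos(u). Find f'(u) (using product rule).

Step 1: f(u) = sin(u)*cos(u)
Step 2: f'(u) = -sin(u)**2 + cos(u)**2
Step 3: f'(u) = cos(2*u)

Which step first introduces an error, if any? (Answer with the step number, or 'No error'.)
No error

All steps in this derivation are correct.
The final answer f'(u) = cos(2*u) is valid.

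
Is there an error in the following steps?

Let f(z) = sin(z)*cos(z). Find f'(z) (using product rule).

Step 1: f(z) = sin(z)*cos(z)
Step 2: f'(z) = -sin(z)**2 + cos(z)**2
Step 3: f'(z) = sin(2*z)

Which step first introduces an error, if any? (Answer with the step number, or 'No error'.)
Step 3

Step 3 is incorrect due to a wrong trig function.
The step shows: sin(2*z)
The correct value should be: cos(2*z)

Explanation: cos(2*z) was incorrectly written as sin(2*z): the term cos(2*z) was incorrectly written as sin(2*z)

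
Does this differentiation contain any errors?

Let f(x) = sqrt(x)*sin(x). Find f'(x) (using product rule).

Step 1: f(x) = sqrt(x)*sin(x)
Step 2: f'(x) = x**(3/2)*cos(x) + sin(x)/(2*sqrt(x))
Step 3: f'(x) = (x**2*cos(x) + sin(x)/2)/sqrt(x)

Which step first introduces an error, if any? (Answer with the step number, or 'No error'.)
Step 2

Step 2 is incorrect due to a wrong exponent.
The step shows: x**(3/2)*cos(x) + sin(x)/(2*sqrt(x))
The correct value should be: sqrt(x)*cos(x) + sin(x)/(2*sqrt(x))

Explanation: The exponent 1/2 on x was incorrectly written as 3/2: the term sqrt(x)*cos(x) was incorrectly written as x**(3/2)*cos(x)
The later steps are derived from this incorrect expression, so the error originates in Step 2.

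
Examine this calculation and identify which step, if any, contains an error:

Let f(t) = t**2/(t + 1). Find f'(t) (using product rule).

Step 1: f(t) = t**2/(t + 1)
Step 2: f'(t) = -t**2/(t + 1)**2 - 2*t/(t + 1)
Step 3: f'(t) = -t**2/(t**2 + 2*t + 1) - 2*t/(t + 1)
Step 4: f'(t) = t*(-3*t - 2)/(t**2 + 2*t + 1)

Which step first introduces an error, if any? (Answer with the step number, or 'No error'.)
Step 2

Step 2 is incorrect due to a sign flip.
The step shows: -t**2/(t + 1)**2 - 2*t/(t + 1)
The correct value should be: -t**2/(t + 1)**2 + 2*t/(t + 1)

Explanation: The sign of one term was flipped: the term 2*t/(t + 1) was incorrectly written as -2*t/(t + 1)
The later steps are derived from this incorrect expression, so the error originates in Step 2.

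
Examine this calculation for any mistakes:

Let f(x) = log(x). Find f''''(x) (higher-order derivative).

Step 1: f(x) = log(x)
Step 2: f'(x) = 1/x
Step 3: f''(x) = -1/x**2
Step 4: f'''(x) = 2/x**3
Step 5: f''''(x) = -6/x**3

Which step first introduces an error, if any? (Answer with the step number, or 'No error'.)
Step 5

Step 5 is incorrect due to a wrong exponent.
The step shows: -6/x**3
The correct value should be: -6/x**4

Explanation: The exponent -4 on x was incorrectly written as -3: the term -6/x**4 was incorrectly written as -6/x**3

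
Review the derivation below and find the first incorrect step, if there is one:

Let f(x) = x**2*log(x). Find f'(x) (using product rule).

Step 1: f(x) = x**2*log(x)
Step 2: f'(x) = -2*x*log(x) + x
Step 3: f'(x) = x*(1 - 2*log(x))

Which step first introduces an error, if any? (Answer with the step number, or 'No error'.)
Step 2

Step 2 is incorrect due to a sign flip.
The step shows: -2*x*log(x) + x
The correct value should be: 2*x*log(x) + x

Explanation: The sign of one term was flipped: the term 2*x*log(x) was incorrectly written as -2*x*log(x)
The later steps are derived from this incorrect expression, so the error originates in Step 2.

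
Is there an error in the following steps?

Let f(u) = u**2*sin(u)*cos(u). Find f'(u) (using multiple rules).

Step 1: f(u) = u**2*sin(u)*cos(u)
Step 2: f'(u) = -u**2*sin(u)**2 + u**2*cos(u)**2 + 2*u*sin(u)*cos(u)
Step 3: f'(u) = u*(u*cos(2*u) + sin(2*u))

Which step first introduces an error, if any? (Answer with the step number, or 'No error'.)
No error

All steps in this derivation are correct.
The final answer f'(u) = u*(u*cos(2*u) + sin(2*u)) is valid.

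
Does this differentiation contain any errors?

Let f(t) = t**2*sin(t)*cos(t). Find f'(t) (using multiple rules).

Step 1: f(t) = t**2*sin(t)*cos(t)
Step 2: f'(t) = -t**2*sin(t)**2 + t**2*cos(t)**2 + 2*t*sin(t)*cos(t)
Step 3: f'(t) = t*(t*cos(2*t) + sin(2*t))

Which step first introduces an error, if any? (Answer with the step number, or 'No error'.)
No error

All steps in this derivation are correct.
The final answer f'(t) = t*(t*cos(2*t) + sin(2*t)) is valid.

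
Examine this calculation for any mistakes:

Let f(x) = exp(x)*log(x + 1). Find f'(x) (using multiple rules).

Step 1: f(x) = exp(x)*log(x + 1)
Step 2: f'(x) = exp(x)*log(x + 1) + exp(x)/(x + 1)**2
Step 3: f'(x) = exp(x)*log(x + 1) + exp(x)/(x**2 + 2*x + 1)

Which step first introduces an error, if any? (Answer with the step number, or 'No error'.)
Step 2

Step 2 is incorrect due to a wrong exponent.
The step shows: exp(x)*log(x + 1) + exp(x)/(x + 1)**2
The correct value should be: exp(x)*log(x + 1) + exp(x)/(x + 1)

Explanation: The exponent -1 on x + 1 was incorrectly written as -2: the term exp(x)/(x + 1) was incorrectly written as exp(x)/(x + 1)**2
The later steps are derived from this incorrect expression, so the error originates in Step 2.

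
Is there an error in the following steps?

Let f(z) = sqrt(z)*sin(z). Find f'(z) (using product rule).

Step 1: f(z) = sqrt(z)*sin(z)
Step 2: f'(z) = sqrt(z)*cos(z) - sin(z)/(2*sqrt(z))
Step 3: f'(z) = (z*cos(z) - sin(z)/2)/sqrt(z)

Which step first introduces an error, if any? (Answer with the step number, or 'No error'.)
Step 2

Step 2 is incorrect due to a sign flip.
The step shows: sqrt(z)*cos(z) - sin(z)/(2*sqrt(z))
The correct value should be: sqrt(z)*cos(z) + sin(z)/(2*sqrt(z))

Explanation: The sign of one term was flipped: the term sin(z)/(2*sqrt(z)) was incorrectly written as -sin(z)/(2*sqrt(z))
The later steps are derived from this incorrect expression, so the error originates in Step 2.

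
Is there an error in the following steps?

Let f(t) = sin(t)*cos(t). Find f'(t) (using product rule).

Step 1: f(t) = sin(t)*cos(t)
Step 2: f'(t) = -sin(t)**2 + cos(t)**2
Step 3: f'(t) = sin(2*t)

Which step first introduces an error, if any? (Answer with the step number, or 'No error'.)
Step 3

Step 3 is incorrect due to a wrong trig function.
The step shows: sin(2*t)
The correct value should be: cos(2*t)

Explanation: cos(2*t) was incorrectly written as sin(2*t): the term cos(2*t) was incorrectly written as sin(2*t)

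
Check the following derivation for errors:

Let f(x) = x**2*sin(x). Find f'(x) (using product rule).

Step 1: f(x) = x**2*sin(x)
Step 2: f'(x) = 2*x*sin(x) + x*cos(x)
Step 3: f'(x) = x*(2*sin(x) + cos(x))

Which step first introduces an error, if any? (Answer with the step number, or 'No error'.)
Step 2

Step 2 is incorrect due to a wrong exponent.
The step shows: 2*x*sin(x) + x*cos(x)
The correct value should be: x**2*cos(x) + 2*x*sin(x)

Explanation: The exponent 2 on x was incorrectly written as 1: the term x**2*cos(x) was incorrectly written as x*cos(x)
The later steps are derived from this incorrect expression, so the error originates in Step 2.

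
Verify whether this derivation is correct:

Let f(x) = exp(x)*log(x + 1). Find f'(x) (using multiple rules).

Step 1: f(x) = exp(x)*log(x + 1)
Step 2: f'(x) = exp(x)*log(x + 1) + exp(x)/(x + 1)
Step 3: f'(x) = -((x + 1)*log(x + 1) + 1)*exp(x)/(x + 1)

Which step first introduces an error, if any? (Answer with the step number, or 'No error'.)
Step 3

Step 3 is incorrect due to a sign flip.
The step shows: -((x + 1)*log(x + 1) + 1)*exp(x)/(x + 1)
The correct value should be: ((x + 1)*log(x + 1) + 1)*exp(x)/(x + 1)

Explanation: The sign of the whole expression was flipped: the term ((x + 1)*log(x + 1) + 1)*exp(x)/(x + 1) was incorrectly written as -((x + 1)*log(x + 1) + 1)*exp(x)/(x + 1)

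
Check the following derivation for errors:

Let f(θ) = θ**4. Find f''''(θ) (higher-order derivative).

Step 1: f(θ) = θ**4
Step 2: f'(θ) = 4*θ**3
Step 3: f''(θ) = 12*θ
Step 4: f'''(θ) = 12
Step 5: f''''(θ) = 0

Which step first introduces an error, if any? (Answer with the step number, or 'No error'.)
Step 3

Step 3 is incorrect due to a wrong exponent.
The step shows: 12*θ
The correct value should be: 12*θ**2

Explanation: The exponent 2 on θ was incorrectly written as 1: the term 12*θ**2 was incorrectly written as 12*θ
The later steps are derived from this incorrect expression, so the error originates in Step 3.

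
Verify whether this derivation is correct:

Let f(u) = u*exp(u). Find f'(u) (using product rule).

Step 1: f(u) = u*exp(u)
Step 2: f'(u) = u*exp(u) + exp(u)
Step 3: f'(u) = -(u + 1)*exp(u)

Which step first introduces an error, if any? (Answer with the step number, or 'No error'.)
Step 3

Step 3 is incorrect due to a sign flip.
The step shows: -(u + 1)*exp(u)
The correct value should be: (u + 1)*exp(u)

Explanation: The sign of the whole expression was flipped: the term (u + 1)*exp(u) was incorrectly written as -(u + 1)*exp(u)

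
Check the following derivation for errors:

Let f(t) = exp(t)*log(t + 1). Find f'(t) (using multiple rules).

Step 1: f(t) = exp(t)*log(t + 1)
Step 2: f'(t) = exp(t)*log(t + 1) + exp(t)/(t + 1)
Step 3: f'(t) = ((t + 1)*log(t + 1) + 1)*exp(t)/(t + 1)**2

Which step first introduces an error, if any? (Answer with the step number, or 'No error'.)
Step 3

Step 3 is incorrect due to a wrong exponent.
The step shows: ((t + 1)*log(t + 1) + 1)*exp(t)/(t + 1)**2
The correct value should be: ((t + 1)*log(t + 1) + 1)*exp(t)/(t + 1)

Explanation: The exponent -1 on t + 1 was incorrectly written as -2: the term ((t + 1)*log(t + 1) + 1)*exp(t)/(t + 1) was incorrectly written as ((t + 1)*log(t + 1) + 1)*exp(t)/(t + 1)**2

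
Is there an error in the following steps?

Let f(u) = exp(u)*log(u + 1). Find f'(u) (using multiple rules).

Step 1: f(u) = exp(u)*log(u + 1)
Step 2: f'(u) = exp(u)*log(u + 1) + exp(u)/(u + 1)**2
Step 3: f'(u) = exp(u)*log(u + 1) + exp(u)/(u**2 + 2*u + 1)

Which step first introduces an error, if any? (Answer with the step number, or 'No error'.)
Step 2

Step 2 is incorrect due to a wrong exponent.
The step shows: exp(u)*log(u + 1) + exp(u)/(u + 1)**2
The correct value should be: exp(u)*log(u + 1) + exp(u)/(u + 1)

Explanation: The exponent -1 on u + 1 was incorrectly written as -2: the term exp(u)/(u + 1) was incorrectly written as exp(u)/(u + 1)**2
The later steps are derived from this incorrect expression, so the error originates in Step 2.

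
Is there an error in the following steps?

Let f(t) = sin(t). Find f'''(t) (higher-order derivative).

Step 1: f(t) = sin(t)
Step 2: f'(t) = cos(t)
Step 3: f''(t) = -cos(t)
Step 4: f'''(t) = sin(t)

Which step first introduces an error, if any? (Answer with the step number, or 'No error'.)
Step 3

Step 3 is incorrect due to a wrong trig function.
The step shows: -cos(t)
The correct value should be: -sin(t)

Explanation: sin(t) was incorrectly written as cos(t): the term -sin(t) was incorrectly written as -cos(t)
The later steps are derived from this incorrect expression, so the error originates in Step 3.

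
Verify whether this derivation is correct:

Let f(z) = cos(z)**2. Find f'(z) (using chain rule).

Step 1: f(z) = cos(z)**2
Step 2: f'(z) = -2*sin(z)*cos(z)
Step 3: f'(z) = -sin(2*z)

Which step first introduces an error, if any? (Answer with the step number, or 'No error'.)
No error

All steps in this derivation are correct.
The final answer f'(z) = -sin(2*z) is valid.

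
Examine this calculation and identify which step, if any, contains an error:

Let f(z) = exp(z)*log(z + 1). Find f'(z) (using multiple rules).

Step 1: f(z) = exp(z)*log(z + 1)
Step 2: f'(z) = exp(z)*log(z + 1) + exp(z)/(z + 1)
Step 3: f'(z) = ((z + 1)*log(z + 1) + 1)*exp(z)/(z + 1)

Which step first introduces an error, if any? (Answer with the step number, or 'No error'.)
No error

All steps in this derivation are correct.
The final answer f'(z) = ((z + 1)*log(z + 1) + 1)*exp(z)/(z + 1) is valid.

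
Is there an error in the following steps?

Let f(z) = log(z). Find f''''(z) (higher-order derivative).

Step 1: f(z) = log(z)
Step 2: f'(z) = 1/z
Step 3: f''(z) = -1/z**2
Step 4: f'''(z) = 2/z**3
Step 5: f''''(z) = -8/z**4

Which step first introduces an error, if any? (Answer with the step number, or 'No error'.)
Step 5

Step 5 is incorrect due to a wrong coefficient.
The step shows: -8/z**4
The correct value should be: -6/z**4

Explanation: The coefficient -6 was incorrectly written as -8: the term -6/z**4 was incorrectly written as -8/z**4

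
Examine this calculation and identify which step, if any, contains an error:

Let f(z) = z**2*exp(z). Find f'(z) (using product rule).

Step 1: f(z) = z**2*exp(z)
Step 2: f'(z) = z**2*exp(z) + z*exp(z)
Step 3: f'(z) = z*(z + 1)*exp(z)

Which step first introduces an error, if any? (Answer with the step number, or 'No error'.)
Step 2

Step 2 is incorrect due to a wrong coefficient.
The step shows: z**2*exp(z) + z*exp(z)
The correct value should be: z**2*exp(z) + 2*z*exp(z)

Explanation: The coefficient 2 was incorrectly written as 1: the term 2*z*exp(z) was incorrectly written as z*exp(z)
The later steps are derived from this incorrect expression, so the error originates in Step 2.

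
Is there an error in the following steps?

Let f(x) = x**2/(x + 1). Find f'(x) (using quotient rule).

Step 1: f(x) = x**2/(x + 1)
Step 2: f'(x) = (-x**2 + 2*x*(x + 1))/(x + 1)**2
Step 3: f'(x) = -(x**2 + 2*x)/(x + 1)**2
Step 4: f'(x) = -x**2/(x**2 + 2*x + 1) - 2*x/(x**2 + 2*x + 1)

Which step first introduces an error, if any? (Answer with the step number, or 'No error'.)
Step 3

Step 3 is incorrect due to a sign flip.
The step shows: -(x**2 + 2*x)/(x + 1)**2
The correct value should be: (x**2 + 2*x)/(x + 1)**2

Explanation: The sign of the whole expression was flipped: the term (x**2 + 2*x)/(x + 1)**2 was incorrectly written as -(x**2 + 2*x)/(x + 1)**2
The later steps are derived from this incorrect expression, so the error originates in Step 3.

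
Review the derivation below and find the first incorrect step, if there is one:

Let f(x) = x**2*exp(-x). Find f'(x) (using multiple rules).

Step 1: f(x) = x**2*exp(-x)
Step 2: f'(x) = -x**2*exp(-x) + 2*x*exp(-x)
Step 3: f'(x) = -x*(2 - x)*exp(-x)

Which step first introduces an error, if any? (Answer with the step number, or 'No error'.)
Step 3

Step 3 is incorrect due to a sign flip.
The step shows: -x*(2 - x)*exp(-x)
The correct value should be: x*(2 - x)*exp(-x)

Explanation: The sign of the whole expression was flipped: the term x*(2 - x)*exp(-x) was incorrectly written as -x*(2 - x)*exp(-x)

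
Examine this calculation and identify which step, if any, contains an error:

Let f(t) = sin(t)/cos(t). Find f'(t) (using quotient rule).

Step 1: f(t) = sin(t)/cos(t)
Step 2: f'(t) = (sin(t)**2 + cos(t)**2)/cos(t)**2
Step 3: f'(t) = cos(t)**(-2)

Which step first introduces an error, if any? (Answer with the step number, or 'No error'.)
No error

All steps in this derivation are correct.
The final answer f'(t) = cos(t)**(-2) is valid.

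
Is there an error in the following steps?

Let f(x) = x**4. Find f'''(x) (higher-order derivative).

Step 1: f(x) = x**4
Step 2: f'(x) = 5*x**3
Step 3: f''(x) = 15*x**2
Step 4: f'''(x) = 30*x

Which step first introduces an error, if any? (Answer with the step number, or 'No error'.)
Step 2

Step 2 is incorrect due to a wrong coefficient.
The step shows: 5*x**3
The correct value should be: 4*x**3

Explanation: The coefficient 4 was incorrectly written as 5: the term 4*x**3 was incorrectly written as 5*x**3
The later steps are derived from this incorrect expression, so the error originates in Step 2.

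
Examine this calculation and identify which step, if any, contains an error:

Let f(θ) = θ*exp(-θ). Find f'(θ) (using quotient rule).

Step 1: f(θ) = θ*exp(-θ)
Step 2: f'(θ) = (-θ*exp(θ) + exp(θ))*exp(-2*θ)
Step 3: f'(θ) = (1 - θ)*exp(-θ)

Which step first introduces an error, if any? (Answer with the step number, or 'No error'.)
No error

All steps in this derivation are correct.
The final answer f'(θ) = (1 - θ)*exp(-θ) is valid.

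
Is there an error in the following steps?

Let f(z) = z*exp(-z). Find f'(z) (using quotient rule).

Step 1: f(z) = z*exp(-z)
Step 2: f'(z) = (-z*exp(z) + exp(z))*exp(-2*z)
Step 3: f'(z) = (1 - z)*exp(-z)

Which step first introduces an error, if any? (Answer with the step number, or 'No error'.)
No error

All steps in this derivation are correct.
The final answer f'(z) = (1 - z)*exp(-z) is valid.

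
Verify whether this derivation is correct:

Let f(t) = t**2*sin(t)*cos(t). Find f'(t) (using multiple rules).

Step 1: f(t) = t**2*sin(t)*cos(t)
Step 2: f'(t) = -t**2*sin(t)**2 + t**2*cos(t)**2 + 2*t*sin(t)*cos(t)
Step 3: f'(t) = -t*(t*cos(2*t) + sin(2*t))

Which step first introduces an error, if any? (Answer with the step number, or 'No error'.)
Step 3

Step 3 is incorrect due to a sign flip.
The step shows: -t*(t*cos(2*t) + sin(2*t))
The correct value should be: t*(t*cos(2*t) + sin(2*t))

Explanation: The sign of the whole expression was flipped: the term t*(t*cos(2*t) + sin(2*t)) was incorrectly written as -t*(t*cos(2*t) + sin(2*t))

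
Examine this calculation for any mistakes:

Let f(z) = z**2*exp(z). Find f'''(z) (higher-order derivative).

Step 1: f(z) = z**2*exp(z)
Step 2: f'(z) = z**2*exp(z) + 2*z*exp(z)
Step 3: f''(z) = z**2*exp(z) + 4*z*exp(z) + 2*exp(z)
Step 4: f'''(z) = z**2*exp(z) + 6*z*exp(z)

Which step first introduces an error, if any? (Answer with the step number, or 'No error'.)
Step 4

Step 4 is incorrect due to a dropped term.
The step shows: z**2*exp(z) + 6*z*exp(z)
The correct value should be: z**2*exp(z) + 6*z*exp(z) + 6*exp(z)

Explanation: A term was dropped: the term 6*exp(z) was incorrectly omitted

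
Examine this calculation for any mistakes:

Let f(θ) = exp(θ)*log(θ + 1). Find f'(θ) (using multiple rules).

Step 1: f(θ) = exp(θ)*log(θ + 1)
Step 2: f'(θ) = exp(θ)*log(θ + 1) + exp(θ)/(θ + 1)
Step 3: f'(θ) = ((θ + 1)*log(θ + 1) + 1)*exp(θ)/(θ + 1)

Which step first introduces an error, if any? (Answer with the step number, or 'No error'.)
No error

All steps in this derivation are correct.
The final answer f'(θ) = ((θ + 1)*log(θ + 1) + 1)*exp(θ)/(θ + 1) is valid.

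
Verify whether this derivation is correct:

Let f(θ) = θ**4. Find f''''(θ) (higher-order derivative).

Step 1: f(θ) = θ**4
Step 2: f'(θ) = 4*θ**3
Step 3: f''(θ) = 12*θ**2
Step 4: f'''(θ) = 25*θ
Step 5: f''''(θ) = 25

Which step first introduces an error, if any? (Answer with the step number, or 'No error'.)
Step 4

Step 4 is incorrect due to a wrong coefficient.
The step shows: 25*θ
The correct value should be: 24*θ

Explanation: The coefficient 24 was incorrectly written as 25: the term 24*θ was incorrectly written as 25*θ
The later steps are derived from this incorrect expression, so the error originates in Step 4.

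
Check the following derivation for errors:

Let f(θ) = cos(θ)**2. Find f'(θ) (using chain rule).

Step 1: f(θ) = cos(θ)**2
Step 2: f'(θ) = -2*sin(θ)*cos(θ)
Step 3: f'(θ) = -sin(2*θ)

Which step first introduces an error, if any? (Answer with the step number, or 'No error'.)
No error

All steps in this derivation are correct.
The final answer f'(θ) = -sin(2*θ) is valid.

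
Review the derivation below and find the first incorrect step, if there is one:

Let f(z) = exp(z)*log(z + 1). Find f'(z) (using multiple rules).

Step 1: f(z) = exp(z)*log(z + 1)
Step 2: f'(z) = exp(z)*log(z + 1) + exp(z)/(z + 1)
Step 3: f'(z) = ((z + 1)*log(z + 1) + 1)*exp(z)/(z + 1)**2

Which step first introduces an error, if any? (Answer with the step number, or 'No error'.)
Step 3

Step 3 is incorrect due to a wrong exponent.
The step shows: ((z + 1)*log(z + 1) + 1)*exp(z)/(z + 1)**2
The correct value should be: ((z + 1)*log(z + 1) + 1)*exp(z)/(z + 1)

Explanation: The exponent -1 on z + 1 was incorrectly written as -2: the term ((z + 1)*log(z + 1) + 1)*exp(z)/(z + 1) was incorrectly written as ((z + 1)*log(z + 1) + 1)*exp(z)/(z + 1)**2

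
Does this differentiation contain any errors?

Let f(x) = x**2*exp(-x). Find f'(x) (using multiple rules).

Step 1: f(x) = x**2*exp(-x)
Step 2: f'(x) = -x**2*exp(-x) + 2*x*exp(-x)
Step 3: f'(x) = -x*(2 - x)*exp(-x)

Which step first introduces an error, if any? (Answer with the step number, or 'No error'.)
Step 3

Step 3 is incorrect due to a sign flip.
The step shows: -x*(2 - x)*exp(-x)
The correct value should be: x*(2 - x)*exp(-x)

Explanation: The sign of the whole expression was flipped: the term x*(2 - x)*exp(-x) was incorrectly written as -x*(2 - x)*exp(-x)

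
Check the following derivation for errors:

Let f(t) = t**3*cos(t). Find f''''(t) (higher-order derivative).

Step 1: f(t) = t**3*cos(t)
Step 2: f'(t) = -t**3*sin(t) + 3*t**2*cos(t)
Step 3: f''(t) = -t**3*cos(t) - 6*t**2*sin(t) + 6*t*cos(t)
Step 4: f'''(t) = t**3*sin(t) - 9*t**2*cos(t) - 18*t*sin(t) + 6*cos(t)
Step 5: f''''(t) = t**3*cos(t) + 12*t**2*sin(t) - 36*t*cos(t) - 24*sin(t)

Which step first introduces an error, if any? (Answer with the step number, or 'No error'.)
No error

All steps in this derivation are correct.
The final answer f''''(t) = t**3*cos(t) + 12*t**2*sin(t) - 36*t*cos(t) - 24*sin(t) is valid.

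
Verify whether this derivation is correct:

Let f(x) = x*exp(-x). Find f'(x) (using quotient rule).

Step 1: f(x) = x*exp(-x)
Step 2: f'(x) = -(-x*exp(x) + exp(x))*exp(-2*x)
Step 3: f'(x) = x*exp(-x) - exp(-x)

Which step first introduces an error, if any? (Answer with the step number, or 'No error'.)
Step 2

Step 2 is incorrect due to a sign flip.
The step shows: -(-x*exp(x) + exp(x))*exp(-2*x)
The correct value should be: (-x*exp(x) + exp(x))*exp(-2*x)

Explanation: The sign of the whole expression was flipped: the term (-x*exp(x) + exp(x))*exp(-2*x) was incorrectly written as -(-x*exp(x) + exp(x))*exp(-2*x)
The later steps are derived from this incorrect expression, so the error originates in Step 2.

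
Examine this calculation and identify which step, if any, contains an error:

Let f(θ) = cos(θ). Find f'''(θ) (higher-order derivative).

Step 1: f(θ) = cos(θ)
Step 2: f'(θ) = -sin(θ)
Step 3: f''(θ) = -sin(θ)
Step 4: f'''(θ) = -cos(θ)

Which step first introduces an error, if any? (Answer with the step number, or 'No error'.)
Step 3

Step 3 is incorrect due to a wrong trig function.
The step shows: -sin(θ)
The correct value should be: -cos(θ)

Explanation: cos(θ) was incorrectly written as sin(θ): the term -cos(θ) was incorrectly written as -sin(θ)
The later steps are derived from this incorrect expression, so the error originates in Step 3.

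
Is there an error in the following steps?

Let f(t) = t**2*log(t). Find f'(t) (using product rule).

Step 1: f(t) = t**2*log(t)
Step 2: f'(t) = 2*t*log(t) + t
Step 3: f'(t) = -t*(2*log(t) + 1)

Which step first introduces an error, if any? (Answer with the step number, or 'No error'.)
Step 3

Step 3 is incorrect due to a sign flip.
The step shows: -t*(2*log(t) + 1)
The correct value should be: t*(2*log(t) + 1)

Explanation: The sign of the whole expression was flipped: the term t*(2*log(t) + 1) was incorrectly written as -t*(2*log(t) + 1)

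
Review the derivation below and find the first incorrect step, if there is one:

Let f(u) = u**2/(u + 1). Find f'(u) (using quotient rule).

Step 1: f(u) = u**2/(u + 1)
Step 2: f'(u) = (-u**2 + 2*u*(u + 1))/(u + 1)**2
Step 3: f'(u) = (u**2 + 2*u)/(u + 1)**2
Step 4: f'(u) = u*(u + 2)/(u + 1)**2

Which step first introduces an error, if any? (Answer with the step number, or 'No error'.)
No error

All steps in this derivation are correct.
The final answer f'(u) = u*(u + 2)/(u + 1)**2 is valid.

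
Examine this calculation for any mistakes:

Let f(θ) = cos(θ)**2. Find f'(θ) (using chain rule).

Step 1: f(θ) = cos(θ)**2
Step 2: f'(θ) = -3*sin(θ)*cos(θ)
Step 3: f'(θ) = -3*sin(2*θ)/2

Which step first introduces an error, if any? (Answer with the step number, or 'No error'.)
Step 2

Step 2 is incorrect due to a wrong coefficient.
The step shows: -3*sin(θ)*cos(θ)
The correct value should be: -2*sin(θ)*cos(θ)

Explanation: The coefficient -2 was incorrectly written as -3: the term -2*sin(θ)*cos(θ) was incorrectly written as -3*sin(θ)*cos(θ)
The later steps are derived from this incorrect expression, so the error originates in Step 2.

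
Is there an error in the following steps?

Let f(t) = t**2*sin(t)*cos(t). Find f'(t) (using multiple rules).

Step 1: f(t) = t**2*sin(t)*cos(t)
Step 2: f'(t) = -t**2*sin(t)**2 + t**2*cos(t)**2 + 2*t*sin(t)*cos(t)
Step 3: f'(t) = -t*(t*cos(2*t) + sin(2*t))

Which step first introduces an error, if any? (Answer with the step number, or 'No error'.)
Step 3

Step 3 is incorrect due to a sign flip.
The step shows: -t*(t*cos(2*t) + sin(2*t))
The correct value should be: t*(t*cos(2*t) + sin(2*t))

Explanation: The sign of the whole expression was flipped: the term t*(t*cos(2*t) + sin(2*t)) was incorrectly written as -t*(t*cos(2*t) + sin(2*t))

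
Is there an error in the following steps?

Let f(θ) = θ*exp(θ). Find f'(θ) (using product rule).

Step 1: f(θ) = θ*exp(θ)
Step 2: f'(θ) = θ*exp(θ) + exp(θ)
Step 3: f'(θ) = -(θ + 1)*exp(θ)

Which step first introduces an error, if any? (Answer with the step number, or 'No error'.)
Step 3

Step 3 is incorrect due to a sign flip.
The step shows: -(θ + 1)*exp(θ)
The correct value should be: (θ + 1)*exp(θ)

Explanation: The sign of the whole expression was flipped: the term (θ + 1)*exp(θ) was incorrectly written as -(θ + 1)*exp(θ)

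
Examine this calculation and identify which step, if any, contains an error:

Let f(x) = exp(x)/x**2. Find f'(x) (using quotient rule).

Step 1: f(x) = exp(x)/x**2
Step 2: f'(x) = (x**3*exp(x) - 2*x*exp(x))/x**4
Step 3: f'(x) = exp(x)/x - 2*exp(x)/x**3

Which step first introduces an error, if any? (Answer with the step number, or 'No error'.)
Step 2

Step 2 is incorrect due to a wrong exponent.
The step shows: (x**3*exp(x) - 2*x*exp(x))/x**4
The correct value should be: (x**2*exp(x) - 2*x*exp(x))/x**4

Explanation: The exponent 2 on x was incorrectly written as 3: the term (x**2*exp(x) - 2*x*exp(x))/x**4 was incorrectly written as (x**3*exp(x) - 2*x*exp(x))/x**4
The later steps are derived from this incorrect expression, so the error originates in Step 2.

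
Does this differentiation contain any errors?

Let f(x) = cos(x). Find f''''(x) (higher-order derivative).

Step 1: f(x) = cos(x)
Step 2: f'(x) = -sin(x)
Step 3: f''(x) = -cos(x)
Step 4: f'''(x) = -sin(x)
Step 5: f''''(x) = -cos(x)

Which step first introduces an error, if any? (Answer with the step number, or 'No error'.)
Step 4

Step 4 is incorrect due to a sign flip.
The step shows: -sin(x)
The correct value should be: sin(x)

Explanation: The sign of the whole expression was flipped: the term sin(x) was incorrectly written as -sin(x)
The later steps are derived from this incorrect expression, so the error originates in Step 4.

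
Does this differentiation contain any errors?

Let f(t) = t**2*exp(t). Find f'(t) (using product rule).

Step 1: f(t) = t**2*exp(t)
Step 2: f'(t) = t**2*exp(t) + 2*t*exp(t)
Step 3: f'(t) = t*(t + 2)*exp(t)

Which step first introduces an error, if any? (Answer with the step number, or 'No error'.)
No error

All steps in this derivation are correct.
The final answer f'(t) = t*(t + 2)*exp(t) is valid.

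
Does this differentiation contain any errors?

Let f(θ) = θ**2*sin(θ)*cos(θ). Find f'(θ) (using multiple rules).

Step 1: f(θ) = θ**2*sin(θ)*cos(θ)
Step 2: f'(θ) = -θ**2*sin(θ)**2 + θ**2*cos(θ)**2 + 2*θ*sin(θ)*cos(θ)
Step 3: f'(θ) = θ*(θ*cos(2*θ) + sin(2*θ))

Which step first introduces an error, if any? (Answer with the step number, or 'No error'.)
No error

All steps in this derivation are correct.
The final answer f'(θ) = θ*(θ*cos(2*θ) + sin(2*θ)) is valid.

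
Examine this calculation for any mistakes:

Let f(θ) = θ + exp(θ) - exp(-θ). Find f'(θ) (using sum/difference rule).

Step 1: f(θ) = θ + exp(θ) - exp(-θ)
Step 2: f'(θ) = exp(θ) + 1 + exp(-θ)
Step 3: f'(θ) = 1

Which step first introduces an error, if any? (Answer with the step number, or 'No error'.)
Step 3

Step 3 is incorrect due to a dropped term.
The step shows: 1
The correct value should be: 2*cosh(θ) + 1

Explanation: A term was dropped: the term 2*cosh(θ) was incorrectly omitted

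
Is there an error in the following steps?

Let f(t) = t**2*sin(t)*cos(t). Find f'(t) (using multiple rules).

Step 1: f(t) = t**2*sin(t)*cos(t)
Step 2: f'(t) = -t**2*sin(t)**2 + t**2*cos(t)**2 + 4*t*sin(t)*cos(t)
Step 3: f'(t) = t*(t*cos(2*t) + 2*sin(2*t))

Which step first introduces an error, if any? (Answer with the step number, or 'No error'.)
Step 2

Step 2 is incorrect due to a wrong coefficient.
The step shows: -t**2*sin(t)**2 + t**2*cos(t)**2 + 4*t*sin(t)*cos(t)
The correct value should be: -t**2*sin(t)**2 + t**2*cos(t)**2 + 2*t*sin(t)*cos(t)

Explanation: The coefficient 2 was incorrectly written as 4: the term 2*t*sin(t)*cos(t) was incorrectly written as 4*t*sin(t)*cos(t)
The later steps are derived from this incorrect expression, so the error originates in Step 2.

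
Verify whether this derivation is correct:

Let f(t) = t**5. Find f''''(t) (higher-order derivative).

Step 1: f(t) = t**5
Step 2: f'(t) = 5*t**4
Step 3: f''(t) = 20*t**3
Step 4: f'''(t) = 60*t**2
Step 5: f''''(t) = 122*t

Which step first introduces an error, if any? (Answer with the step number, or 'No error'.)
Step 5

Step 5 is incorrect due to a wrong coefficient.
The step shows: 122*t
The correct value should be: 120*t

Explanation: The coefficient 120 was incorrectly written as 122: the term 120*t was incorrectly written as 122*t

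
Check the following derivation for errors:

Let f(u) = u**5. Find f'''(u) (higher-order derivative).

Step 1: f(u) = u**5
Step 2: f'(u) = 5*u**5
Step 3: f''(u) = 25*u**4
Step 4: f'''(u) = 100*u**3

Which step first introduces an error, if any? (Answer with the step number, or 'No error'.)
Step 2

Step 2 is incorrect due to a wrong exponent.
The step shows: 5*u**5
The correct value should be: 5*u**4

Explanation: The exponent 4 on u was incorrectly written as 5: the term 5*u**4 was incorrectly written as 5*u**5
The later steps are derived from this incorrect expression, so the error originates in Step 2.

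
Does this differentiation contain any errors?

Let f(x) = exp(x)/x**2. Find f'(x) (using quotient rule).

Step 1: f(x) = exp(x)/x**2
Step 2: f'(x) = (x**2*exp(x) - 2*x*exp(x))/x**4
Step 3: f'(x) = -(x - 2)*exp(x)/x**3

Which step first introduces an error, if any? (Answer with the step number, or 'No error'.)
Step 3

Step 3 is incorrect due to a sign flip.
The step shows: -(x - 2)*exp(x)/x**3
The correct value should be: (x - 2)*exp(x)/x**3

Explanation: The sign of the whole expression was flipped: the term (x - 2)*exp(x)/x**3 was incorrectly written as -(x - 2)*exp(x)/x**3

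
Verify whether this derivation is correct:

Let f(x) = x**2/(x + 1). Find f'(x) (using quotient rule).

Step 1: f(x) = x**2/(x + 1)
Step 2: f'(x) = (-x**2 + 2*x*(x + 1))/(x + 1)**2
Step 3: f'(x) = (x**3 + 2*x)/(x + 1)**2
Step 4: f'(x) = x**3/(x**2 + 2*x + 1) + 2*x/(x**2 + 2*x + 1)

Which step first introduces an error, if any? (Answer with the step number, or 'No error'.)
Step 3

Step 3 is incorrect due to a wrong exponent.
The step shows: (x**3 + 2*x)/(x + 1)**2
The correct value should be: (x**2 + 2*x)/(x + 1)**2

Explanation: The exponent 2 on x was incorrectly written as 3: the term (x**2 + 2*x)/(x + 1)**2 was incorrectly written as (x**3 + 2*x)/(x + 1)**2
The later steps are derived from this incorrect expression, so the error originates in Step 3.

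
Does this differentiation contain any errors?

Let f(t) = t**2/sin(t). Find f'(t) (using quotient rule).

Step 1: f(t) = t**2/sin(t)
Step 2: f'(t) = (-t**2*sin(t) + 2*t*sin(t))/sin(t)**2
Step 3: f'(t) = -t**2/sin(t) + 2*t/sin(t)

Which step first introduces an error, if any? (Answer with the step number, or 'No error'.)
Step 2

Step 2 is incorrect due to a wrong trig function.
The step shows: (-t**2*sin(t) + 2*t*sin(t))/sin(t)**2
The correct value should be: (-t**2*cos(t) + 2*t*sin(t))/sin(t)**2

Explanation: cos(t) was incorrectly written as sin(t): the term (-t**2*cos(t) + 2*t*sin(t))/sin(t)**2 was incorrectly written as (-t**2*sin(t) + 2*t*sin(t))/sin(t)**2
The later steps are derived from this incorrect expression, so the error originates in Step 2.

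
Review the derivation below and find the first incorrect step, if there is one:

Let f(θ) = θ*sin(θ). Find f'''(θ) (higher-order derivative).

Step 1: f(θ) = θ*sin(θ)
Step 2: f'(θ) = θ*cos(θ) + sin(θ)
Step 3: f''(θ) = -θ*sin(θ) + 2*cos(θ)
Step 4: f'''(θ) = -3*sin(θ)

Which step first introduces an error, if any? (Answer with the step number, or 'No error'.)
Step 4

Step 4 is incorrect due to a dropped term.
The step shows: -3*sin(θ)
The correct value should be: -θ*cos(θ) - 3*sin(θ)

Explanation: A term was dropped: the term -θ*cos(θ) was incorrectly omitted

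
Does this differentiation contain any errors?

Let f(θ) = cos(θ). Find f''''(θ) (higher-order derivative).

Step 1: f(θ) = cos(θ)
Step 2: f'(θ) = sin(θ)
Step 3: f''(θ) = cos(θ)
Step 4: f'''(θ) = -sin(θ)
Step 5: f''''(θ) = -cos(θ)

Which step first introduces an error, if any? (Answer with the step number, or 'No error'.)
Step 2

Step 2 is incorrect due to a sign flip.
The step shows: sin(θ)
The correct value should be: -sin(θ)

Explanation: The sign of the whole expression was flipped: the term -sin(θ) was incorrectly written as sin(θ)
The later steps are derived from this incorrect expression, so the error originates in Step 2.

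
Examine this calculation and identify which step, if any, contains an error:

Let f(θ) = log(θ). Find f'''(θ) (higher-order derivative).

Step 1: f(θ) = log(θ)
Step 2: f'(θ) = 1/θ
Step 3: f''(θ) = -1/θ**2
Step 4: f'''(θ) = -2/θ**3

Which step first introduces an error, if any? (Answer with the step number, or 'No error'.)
Step 4

Step 4 is incorrect due to a sign flip.
The step shows: -2/θ**3
The correct value should be: 2/θ**3

Explanation: The sign of the whole expression was flipped: the term 2/θ**3 was incorrectly written as -2/θ**3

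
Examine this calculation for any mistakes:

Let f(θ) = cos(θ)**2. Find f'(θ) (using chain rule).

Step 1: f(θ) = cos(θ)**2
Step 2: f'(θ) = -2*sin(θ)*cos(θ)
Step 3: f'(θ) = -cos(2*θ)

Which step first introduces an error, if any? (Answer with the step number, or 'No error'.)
Step 3

Step 3 is incorrect due to a wrong trig function.
The step shows: -cos(2*θ)
The correct value should be: -sin(2*θ)

Explanation: sin(2*θ) was incorrectly written as cos(2*θ): the term -sin(2*θ) was incorrectly written as -cos(2*θ)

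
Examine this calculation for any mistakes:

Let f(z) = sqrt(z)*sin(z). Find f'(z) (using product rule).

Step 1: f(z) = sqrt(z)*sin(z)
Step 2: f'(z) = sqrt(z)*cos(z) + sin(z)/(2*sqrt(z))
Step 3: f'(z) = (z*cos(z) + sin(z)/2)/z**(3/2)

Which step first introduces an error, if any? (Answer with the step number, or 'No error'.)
Step 3

Step 3 is incorrect due to a wrong exponent.
The step shows: (z*cos(z) + sin(z)/2)/z**(3/2)
The correct value should be: (z*cos(z) + sin(z)/2)/sqrt(z)

Explanation: The exponent -1/2 on z was incorrectly written as -3/2: the term (z*cos(z) + sin(z)/2)/sqrt(z) was incorrectly written as (z*cos(z) + sin(z)/2)/z**(3/2)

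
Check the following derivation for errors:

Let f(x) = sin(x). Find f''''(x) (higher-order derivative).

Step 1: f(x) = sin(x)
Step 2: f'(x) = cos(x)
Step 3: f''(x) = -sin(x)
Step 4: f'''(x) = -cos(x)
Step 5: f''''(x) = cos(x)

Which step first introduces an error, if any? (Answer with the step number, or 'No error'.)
Step 5

Step 5 is incorrect due to a wrong trig function.
The step shows: cos(x)
The correct value should be: sin(x)

Explanation: sin(x) was incorrectly written as cos(x): the term sin(x) was incorrectly written as cos(x)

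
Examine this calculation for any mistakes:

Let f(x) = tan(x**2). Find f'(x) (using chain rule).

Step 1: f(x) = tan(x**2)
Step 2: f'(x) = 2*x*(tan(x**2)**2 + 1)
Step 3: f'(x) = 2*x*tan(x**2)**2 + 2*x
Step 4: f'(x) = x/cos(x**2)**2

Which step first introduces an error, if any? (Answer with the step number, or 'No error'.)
Step 4

Step 4 is incorrect due to a wrong coefficient.
The step shows: x/cos(x**2)**2
The correct value should be: 2*x/cos(x**2)**2

Explanation: The coefficient 2 was incorrectly written as 1: the term 2*x/cos(x**2)**2 was incorrectly written as x/cos(x**2)**2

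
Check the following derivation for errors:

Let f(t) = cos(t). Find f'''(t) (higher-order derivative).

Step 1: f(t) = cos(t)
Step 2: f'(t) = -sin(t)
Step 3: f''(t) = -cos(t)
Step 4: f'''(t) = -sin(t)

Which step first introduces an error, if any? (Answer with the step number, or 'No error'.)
Step 4

Step 4 is incorrect due to a sign flip.
The step shows: -sin(t)
The correct value should be: sin(t)

Explanation: The sign of the whole expression was flipped: the term sin(t) was incorrectly written as -sin(t)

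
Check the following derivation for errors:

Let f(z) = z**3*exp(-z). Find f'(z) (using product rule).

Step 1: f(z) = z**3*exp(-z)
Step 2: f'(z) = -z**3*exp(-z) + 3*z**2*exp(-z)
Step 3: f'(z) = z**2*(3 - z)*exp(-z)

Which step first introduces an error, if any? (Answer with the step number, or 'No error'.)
No error

All steps in this derivation are correct.
The final answer f'(z) = z**2*(3 - z)*exp(-z) is valid.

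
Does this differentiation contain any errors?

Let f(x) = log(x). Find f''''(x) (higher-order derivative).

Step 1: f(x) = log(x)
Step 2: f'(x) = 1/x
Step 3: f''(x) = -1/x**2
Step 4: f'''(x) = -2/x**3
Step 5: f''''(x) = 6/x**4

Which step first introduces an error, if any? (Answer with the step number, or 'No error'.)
Step 4

Step 4 is incorrect due to a sign flip.
The step shows: -2/x**3
The correct value should be: 2/x**3

Explanation: The sign of the whole expression was flipped: the term 2/x**3 was incorrectly written as -2/x**3
The later steps are derived from this incorrect expression, so the error originates in Step 4.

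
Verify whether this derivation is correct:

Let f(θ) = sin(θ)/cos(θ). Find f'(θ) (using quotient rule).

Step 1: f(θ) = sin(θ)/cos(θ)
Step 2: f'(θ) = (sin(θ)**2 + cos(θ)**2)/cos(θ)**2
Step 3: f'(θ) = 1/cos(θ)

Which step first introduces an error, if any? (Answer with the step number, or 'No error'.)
Step 3

Step 3 is incorrect due to a wrong exponent.
The step shows: 1/cos(θ)
The correct value should be: cos(θ)**(-2)

Explanation: The exponent -2 on cos(θ) was incorrectly written as -1: the term cos(θ)**(-2) was incorrectly written as 1/cos(θ)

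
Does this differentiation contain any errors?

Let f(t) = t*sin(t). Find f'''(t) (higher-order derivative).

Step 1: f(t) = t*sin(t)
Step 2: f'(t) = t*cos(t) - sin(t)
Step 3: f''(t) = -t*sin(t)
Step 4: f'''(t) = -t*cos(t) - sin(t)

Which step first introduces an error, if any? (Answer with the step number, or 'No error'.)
Step 2

Step 2 is incorrect due to a sign flip.
The step shows: t*cos(t) - sin(t)
The correct value should be: t*cos(t) + sin(t)

Explanation: The sign of one term was flipped: the term sin(t) was incorrectly written as -sin(t)
The later steps are derived from this incorrect expression, so the error originates in Step 2.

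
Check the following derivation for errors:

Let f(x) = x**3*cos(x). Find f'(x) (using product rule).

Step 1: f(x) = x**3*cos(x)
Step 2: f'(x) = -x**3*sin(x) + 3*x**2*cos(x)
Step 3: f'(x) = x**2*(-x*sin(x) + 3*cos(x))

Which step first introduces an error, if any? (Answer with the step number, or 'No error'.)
No error

All steps in this derivation are correct.
The final answer f'(x) = x**2*(-x*sin(x) + 3*cos(x)) is valid.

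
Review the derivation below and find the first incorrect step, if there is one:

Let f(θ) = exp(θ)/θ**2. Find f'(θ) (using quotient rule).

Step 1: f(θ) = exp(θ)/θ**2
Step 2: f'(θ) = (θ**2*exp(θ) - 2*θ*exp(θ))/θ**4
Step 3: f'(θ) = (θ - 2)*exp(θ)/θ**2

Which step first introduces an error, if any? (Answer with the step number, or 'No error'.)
Step 3

Step 3 is incorrect due to a wrong exponent.
The step shows: (θ - 2)*exp(θ)/θ**2
The correct value should be: (θ - 2)*exp(θ)/θ**3

Explanation: The exponent -3 on θ was incorrectly written as -2: the term (θ - 2)*exp(θ)/θ**3 was incorrectly written as (θ - 2)*exp(θ)/θ**2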